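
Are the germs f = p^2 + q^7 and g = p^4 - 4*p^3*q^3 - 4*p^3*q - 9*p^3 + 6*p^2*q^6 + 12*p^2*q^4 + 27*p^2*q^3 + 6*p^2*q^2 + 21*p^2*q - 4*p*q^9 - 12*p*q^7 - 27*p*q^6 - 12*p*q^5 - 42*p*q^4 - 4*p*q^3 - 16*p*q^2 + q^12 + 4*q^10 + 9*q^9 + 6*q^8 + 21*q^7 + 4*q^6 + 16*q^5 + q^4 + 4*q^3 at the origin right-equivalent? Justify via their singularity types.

No.

The Hessian of f at 0 has rank 1. Corank 1: A-series; mu = 6 gives A_6. The Hessian of g at 0 has rank 0. Corank 2; j^3 = -(p - q)*(3*p - 2*q)^2 has shape L^2 M (L != M), so D-series; mu = 5 gives D_5. f is A_6 but g is D_5, hence not right-equivalent.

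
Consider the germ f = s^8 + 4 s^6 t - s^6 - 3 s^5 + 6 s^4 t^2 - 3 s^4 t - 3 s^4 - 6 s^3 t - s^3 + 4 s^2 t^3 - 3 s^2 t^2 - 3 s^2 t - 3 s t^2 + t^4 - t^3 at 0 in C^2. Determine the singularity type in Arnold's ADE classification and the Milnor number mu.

Type E_{6}, Milnor number mu = 6.

The Hessian of f at 0 has rank 0. Corank 2; j^3 = -(s + t)^3 is a perfect cube, so E-series; the 4-jet and mu = 6 give E_6.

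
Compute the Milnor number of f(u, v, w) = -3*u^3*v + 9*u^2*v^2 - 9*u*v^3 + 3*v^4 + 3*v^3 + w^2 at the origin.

7

The Hessian of f at 0 has rank 1. Corank 2; j^3 = 3*v^3 is a perfect cube, so E-series; the 4-jet and mu = 7 give E_7.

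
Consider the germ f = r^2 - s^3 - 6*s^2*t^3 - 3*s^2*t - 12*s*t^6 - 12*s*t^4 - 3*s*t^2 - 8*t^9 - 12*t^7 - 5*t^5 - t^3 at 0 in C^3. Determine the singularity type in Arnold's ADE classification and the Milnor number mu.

Type E_8, Milnor number mu = 8.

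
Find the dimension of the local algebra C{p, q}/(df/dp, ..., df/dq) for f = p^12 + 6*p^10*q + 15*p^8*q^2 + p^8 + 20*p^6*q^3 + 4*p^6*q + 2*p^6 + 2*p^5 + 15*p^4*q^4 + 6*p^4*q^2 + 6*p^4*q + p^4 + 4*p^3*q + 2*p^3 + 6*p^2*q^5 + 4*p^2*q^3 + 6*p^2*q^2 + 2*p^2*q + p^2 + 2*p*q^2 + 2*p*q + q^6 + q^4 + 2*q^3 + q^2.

The Hessian of f at 0 is [[2, 2], [2, 2]] with rank 1, so corank 1. A Groebner basis of the Jacobian ideal J(f) in C{p,q} is {p*q^2 - 13*p*q/14 + p/7 - 9*q^2/14 + q/7, 25*p*q/14 - 3*p/7 + q^3 + 13*q^2/14 - 3*q/7, p^2 + 2*p*q/7 + 4*p/7 + 3*q^2/7 + 4*q/7}; counting standard monomials gives mu = 5. Corank 1: A-series; mu = 5 gives A_5.

5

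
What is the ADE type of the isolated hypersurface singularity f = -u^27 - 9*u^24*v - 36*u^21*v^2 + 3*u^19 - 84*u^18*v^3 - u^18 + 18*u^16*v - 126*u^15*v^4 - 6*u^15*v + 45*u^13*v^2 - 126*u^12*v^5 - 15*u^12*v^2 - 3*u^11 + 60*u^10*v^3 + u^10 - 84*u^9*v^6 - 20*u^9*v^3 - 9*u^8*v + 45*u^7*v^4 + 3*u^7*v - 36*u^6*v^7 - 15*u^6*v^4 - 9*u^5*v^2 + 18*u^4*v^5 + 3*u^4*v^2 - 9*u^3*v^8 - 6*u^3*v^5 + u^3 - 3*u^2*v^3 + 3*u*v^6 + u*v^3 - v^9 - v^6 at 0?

The Hessian of f at 0 has rank 0. Corank 2; j^3 = u^3 is a perfect cube, so E-series; the 4-jet and mu = 7 give E_7.

E_{7}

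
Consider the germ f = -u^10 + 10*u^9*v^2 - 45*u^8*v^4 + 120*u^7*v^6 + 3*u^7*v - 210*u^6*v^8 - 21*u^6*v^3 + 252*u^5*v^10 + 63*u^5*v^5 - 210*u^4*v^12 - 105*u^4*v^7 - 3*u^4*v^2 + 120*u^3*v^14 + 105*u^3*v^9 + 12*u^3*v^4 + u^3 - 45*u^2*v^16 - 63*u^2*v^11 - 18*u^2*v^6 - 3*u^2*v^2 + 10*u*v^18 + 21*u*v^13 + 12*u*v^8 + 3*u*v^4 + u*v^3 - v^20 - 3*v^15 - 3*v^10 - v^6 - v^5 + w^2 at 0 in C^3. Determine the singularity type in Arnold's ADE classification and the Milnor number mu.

Type E7, Milnor number mu = 7.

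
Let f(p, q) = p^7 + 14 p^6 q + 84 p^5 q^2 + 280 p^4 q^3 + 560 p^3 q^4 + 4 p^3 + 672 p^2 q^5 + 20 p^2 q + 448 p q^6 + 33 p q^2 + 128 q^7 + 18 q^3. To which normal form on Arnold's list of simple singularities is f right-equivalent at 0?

The Hessian of f at 0 has rank 0. Corank 2; j^3 = (p + 2*q)*(2*p + 3*q)^2 has shape L^2 M (L != M), so D-series; mu = 8 gives D_8.

D_{8}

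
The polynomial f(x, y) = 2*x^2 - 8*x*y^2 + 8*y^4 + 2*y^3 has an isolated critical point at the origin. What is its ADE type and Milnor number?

Type A2, Milnor number mu = 2.

The Hessian of f at 0 is [[4, 0], [0, 0]] with rank 1, so corank 1. A Groebner basis of the Jacobian ideal J(f) in C{x,y} is {y^2, x}; counting standard monomials gives mu = 2. Corank 1: A-series; mu = 2 gives A_2.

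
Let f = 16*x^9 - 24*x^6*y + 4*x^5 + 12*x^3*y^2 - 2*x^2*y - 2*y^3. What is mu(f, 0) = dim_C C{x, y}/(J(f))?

The Hessian of f at 0 has rank 0. Corank 2; j^3 = -2*y*(x^2 + y^2) splits into three distinct lines over C (the quadratic factor has nonzero discriminant), so D_4.

4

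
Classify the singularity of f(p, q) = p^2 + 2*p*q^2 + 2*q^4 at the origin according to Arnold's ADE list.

A_3

The Hessian of f at 0 has rank 1. Corank 1: A-series; mu = 3 gives A_3.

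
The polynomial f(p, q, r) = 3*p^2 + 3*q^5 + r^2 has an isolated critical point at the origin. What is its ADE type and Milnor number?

Type A_4, Milnor number mu = 4.

The Hessian of f at 0 has rank 2. Corank 1: A-series; mu = 4 gives A_4.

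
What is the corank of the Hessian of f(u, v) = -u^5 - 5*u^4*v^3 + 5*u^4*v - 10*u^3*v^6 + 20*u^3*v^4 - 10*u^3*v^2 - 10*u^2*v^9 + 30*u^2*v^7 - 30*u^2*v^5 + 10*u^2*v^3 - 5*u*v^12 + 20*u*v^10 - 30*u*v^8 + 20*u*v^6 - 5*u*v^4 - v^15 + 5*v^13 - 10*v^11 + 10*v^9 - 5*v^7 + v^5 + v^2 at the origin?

The Hessian at 0 is [[0, 0], [0, 2]] of rank 1; hence corank 1.

1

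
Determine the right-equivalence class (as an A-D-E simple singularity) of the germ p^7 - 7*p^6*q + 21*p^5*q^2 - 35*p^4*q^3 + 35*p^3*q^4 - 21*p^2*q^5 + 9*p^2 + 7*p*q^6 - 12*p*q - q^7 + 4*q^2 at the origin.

The Hessian of f at 0 has rank 1. Corank 1: A-series; mu = 6 gives A_6.

A_{6}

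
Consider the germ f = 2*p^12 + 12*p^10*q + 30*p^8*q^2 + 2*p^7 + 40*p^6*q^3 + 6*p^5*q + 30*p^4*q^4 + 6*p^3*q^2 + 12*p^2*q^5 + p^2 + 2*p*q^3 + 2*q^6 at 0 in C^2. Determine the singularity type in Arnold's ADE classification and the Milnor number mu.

Type A_{5}, Milnor number mu = 5.

The Hessian of f at 0 has rank 1. Corank 1: A-series; mu = 5 gives A_5.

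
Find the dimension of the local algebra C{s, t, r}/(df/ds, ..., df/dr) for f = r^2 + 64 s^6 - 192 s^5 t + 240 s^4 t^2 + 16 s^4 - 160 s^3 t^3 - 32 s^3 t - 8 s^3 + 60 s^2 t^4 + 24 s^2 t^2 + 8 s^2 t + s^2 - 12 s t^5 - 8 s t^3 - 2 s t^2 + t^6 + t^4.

The Hessian of f at 0 is [[2, 0, 0], [0, 0, 0], [0, 0, 2]] with rank 2, so corank 1. A Groebner basis of the Jacobian ideal J(f) in C{s,t,r} is {s*t^2 - s*t - s/4 + t^2/4, -5*s*t - s + t^3 + t^2, s^2 - s*t - s/4 + t^2/4, r}; counting standard monomials gives mu = 5. Corank 1: A-series; mu = 5 gives A_5.

5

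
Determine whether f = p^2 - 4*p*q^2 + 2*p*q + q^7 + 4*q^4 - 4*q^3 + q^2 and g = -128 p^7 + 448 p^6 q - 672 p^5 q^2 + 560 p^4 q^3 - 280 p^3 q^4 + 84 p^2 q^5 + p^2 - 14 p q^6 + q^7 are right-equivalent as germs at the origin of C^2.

The Hessian of f at 0 has rank 1. Corank 1: A-series; mu = 6 gives A_6. The Hessian of g at 0 has rank 1. Corank 1: A-series; mu = 6 gives A_6. Both have type A_6, hence right-equivalent.

Yes.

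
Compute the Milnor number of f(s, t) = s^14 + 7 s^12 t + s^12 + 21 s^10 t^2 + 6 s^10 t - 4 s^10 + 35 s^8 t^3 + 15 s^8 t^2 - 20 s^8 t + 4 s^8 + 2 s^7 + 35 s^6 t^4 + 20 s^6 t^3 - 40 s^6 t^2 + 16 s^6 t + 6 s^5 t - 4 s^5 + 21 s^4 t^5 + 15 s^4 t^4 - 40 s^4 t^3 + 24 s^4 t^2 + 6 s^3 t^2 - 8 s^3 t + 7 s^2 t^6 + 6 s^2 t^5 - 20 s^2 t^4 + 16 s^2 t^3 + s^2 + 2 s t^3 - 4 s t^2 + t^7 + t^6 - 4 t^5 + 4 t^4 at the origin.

6

The Hessian of f at 0 has rank 1. Corank 1: A-series; mu = 6 gives A_6.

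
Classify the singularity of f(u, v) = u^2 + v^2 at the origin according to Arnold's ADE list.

A_1

The Hessian of f at 0 has rank 2. Corank 0: nondegenerate Morse point, so A_1.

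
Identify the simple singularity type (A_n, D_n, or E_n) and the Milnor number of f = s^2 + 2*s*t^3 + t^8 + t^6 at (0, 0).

Type A_7, Milnor number mu = 7.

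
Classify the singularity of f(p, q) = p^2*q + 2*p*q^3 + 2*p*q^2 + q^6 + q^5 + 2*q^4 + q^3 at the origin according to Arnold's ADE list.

D_7

The Hessian of f at 0 has rank 0. Corank 2; j^3 = q*(p + q)^2 has shape L^2 M (L != M), so D-series; mu = 7 gives D_7.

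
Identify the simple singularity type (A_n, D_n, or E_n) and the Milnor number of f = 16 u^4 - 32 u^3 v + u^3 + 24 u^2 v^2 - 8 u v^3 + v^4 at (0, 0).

Type E_{6}, Milnor number mu = 6.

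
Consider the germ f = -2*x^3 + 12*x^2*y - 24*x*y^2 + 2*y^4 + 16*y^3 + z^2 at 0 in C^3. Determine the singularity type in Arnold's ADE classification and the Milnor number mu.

Type E6, Milnor number mu = 6.

The Hessian of f at 0 has rank 1. Corank 2; j^3 = -2*(x - 2*y)^3 is a perfect cube, so E-series; the 4-jet and mu = 6 give E_6.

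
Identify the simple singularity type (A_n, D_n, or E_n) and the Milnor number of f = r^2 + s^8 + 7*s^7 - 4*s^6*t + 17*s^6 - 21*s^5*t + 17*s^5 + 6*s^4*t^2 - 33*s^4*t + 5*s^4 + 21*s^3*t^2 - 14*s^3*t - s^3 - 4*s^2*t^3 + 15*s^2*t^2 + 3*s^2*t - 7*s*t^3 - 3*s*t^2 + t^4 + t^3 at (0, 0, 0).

Type E_7, Milnor number mu = 7.

The Hessian of f at 0 is [[0, 0, 0], [0, 0, 0], [0, 0, 2]] with rank 1, so corank 2. A Groebner basis of the Jacobian ideal J(f) in C{s,t,r} is {s^3 + 33*s^2/7 - 18*s*t^2/7 - 66*s*t/7 + 33*t^2/7, s^2*t + 18*s^2/7 - 13*s*t^2/7 - 36*s*t/7 + 18*t^2/7, -3*s^2 + 6*s*t + t^3 - 3*t^2, r}; counting standard monomials gives mu = 7. Corank 2; j^3 = -(s - t)^3 is a perfect cube, so E-series; the 4-jet and mu = 7 give E_7.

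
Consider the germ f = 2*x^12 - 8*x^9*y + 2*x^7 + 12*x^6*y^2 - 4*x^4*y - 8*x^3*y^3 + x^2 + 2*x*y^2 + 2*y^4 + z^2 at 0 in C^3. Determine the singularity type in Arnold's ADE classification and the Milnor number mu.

Type A_{3}, Milnor number mu = 3.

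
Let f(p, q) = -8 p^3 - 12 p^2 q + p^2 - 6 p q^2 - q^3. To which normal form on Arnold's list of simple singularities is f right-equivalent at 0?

The Hessian of f at 0 is [[2, 0], [0, 0]] with rank 1, so corank 1. A Groebner basis of the Jacobian ideal J(f) in C{p,q} is {q^2, p}; counting standard monomials gives mu = 2. Corank 1: A-series; mu = 2 gives A_2.

A_2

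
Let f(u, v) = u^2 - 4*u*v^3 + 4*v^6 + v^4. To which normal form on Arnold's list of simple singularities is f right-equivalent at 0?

A_{3}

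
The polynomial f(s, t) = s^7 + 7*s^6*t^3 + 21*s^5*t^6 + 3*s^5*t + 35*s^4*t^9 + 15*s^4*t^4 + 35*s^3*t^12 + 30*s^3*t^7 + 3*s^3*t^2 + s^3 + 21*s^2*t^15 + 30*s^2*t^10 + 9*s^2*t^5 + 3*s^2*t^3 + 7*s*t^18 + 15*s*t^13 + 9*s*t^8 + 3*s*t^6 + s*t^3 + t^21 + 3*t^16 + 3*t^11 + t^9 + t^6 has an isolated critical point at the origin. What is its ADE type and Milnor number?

Type E7, Milnor number mu = 7.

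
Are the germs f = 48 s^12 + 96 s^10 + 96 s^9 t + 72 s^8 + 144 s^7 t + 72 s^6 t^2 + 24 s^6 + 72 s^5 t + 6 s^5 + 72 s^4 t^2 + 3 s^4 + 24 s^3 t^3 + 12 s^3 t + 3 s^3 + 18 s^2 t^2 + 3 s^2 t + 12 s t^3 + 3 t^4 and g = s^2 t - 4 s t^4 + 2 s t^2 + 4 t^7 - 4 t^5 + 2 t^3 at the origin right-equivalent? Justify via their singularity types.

The Hessian of f at 0 is [[0, 0], [0, 0]] with rank 0, so corank 2. A Groebner basis of the Jacobian ideal J(f) in C{s,t} is {s*t^2, -s*t/4 + t^3, s^2 + s*t}; counting standard monomials gives mu = 5. Corank 2; j^3 = 3*s^2*(s + t) has shape L^2 M (L != M), so D-series; mu = 5 gives D_5. The Hessian of g at 0 is [[0, 0], [0, 0]] with rank 0, so corank 2. A Groebner basis of the Jacobian ideal J(g) in C{s,t} is {t^3, s^2 + 2*t^2, s*t + t^2}; counting standard monomials gives mu = 4. Corank 2; j^3 = t*(s^2 + 2*s*t + 2*t^2) splits into three distinct lines over C (the quadratic factor has nonzero discriminant), so D_4. f is D_5 but g is D_4, hence not right-equivalent.

No.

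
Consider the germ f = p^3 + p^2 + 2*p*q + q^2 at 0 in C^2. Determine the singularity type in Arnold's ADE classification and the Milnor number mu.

The Hessian of f at 0 has rank 1. Corank 1: A-series; mu = 2 gives A_2.

Type A_2, Milnor number mu = 2.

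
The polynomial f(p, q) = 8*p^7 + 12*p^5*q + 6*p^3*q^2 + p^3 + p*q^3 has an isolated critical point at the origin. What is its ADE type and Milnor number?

Type E7, Milnor number mu = 7.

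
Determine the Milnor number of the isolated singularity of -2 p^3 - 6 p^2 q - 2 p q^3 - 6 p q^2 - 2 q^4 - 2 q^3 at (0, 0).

7

The Hessian of f at 0 has rank 0. Corank 2; j^3 = -2*(p + q)^3 is a perfect cube, so E-series; the 4-jet and mu = 7 give E_7.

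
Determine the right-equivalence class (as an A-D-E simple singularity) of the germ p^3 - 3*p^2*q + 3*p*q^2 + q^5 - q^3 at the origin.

E_8

The Hessian of f at 0 has rank 0. Corank 2; j^3 = (p - q)^3 is a perfect cube, so E-series; the 5-jet and mu = 8 give E_8.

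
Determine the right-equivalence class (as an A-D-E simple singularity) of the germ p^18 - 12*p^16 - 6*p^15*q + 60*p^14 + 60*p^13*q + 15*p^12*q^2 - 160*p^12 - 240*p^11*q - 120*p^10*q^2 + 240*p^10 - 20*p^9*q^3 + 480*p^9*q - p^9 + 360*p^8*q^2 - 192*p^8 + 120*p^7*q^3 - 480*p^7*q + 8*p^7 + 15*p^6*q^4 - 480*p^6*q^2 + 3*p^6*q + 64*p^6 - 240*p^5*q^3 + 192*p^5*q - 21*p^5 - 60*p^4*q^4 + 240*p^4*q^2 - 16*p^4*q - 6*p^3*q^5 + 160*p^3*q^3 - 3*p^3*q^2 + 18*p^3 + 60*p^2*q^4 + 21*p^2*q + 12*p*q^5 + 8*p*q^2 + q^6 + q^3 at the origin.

The Hessian of f at 0 has rank 0. Corank 2; j^3 = (2*p + q)*(3*p + q)^2 has shape L^2 M (L != M), so D-series; mu = 7 gives D_7.

D_{7}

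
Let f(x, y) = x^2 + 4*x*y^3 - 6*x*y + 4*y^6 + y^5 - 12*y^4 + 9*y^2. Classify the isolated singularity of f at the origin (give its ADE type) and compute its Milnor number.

Type A4, Milnor number mu = 4.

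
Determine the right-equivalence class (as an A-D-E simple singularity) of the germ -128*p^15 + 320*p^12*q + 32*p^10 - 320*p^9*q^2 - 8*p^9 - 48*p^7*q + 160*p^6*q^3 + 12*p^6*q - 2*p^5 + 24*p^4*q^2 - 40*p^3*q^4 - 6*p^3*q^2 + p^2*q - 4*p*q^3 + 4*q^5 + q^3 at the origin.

D_{4}

The Hessian of f at 0 has rank 0. Corank 2; j^3 = q*(p^2 + q^2) splits into three distinct lines over C (the quadratic factor has nonzero discriminant), so D_4.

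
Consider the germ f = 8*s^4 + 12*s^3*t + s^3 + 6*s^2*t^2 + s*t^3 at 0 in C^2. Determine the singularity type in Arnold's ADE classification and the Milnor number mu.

Type E7, Milnor number mu = 7.

The Hessian of f at 0 is [[0, 0], [0, 0]] with rank 0, so corank 2. A Groebner basis of the Jacobian ideal J(f) in C{s,t} is {3*s^2/4 + t^4 + t^3/4, s^3, s^2*t - s^2/4 - t^3/12, s^2 + s*t^2 + t^3/3}; counting standard monomials gives mu = 7. Corank 2; j^3 = s^3 is a perfect cube, so E-series; the 4-jet and mu = 7 give E_7.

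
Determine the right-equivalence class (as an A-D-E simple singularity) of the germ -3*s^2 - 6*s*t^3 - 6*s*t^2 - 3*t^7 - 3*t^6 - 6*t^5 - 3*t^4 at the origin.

A_{6}

The Hessian of f at 0 is [[-6, 0], [0, 0]] with rank 1, so corank 1. A Groebner basis of the Jacobian ideal J(f) in C{s,t} is {s^3, s^2*t - s^2/2 - s*t/2 + s/2 + t^2/2, s^2/2 + s*t^2 - s*t/2 + s/2 + t^2/2, s + t^3 + t^2}; counting standard monomials gives mu = 6. Corank 1: A-series; mu = 6 gives A_6.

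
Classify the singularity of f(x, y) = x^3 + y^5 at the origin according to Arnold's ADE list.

E_{8}

The Hessian of f at 0 is [[0, 0], [0, 0]] with rank 0, so corank 2. A Groebner basis of the Jacobian ideal J(f) in C{x,y} is {y^4, x^2}; counting standard monomials gives mu = 8. Corank 2; j^3 = x^3 is a perfect cube, so E-series; the 5-jet and mu = 8 give E_8.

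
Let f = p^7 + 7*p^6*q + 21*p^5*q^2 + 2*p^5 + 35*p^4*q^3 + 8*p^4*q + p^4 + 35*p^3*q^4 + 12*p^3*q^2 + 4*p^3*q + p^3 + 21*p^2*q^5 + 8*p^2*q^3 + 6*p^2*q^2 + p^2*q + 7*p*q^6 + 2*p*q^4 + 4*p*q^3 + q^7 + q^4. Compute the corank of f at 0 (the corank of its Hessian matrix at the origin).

The Hessian at 0 is [[0, 0], [0, 0]] of rank 0; hence corank 2.

2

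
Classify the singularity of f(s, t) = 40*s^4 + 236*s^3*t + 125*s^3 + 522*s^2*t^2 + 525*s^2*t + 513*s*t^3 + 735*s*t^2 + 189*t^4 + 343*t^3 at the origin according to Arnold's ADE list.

The Hessian of f at 0 has rank 0. Corank 2; j^3 = (5*s + 7*t)^3 is a perfect cube, so E-series; the 4-jet and mu = 7 give E_7.

E_7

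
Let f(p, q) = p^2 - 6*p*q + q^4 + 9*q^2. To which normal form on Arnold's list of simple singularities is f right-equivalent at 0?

A3

The Hessian of f at 0 is [[2, -6], [-6, 18]] with rank 1, so corank 1. A Groebner basis of the Jacobian ideal J(f) in C{p,q} is {q^3, p - 3*q}; counting standard monomials gives mu = 3. Corank 1: A-series; mu = 3 gives A_3.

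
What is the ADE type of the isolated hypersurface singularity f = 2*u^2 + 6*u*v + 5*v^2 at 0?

A_{1}

The Hessian of f at 0 has rank 2. Corank 0: nondegenerate Morse point, so A_1.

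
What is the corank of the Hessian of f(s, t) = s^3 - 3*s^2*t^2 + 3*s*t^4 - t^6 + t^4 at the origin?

2

Hessian at 0 has rank 0.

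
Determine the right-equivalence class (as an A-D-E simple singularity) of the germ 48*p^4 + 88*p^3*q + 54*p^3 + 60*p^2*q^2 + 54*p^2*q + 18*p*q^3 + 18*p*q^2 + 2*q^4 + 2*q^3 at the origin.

The Hessian of f at 0 is [[0, 0], [0, 0]] with rank 0, so corank 2. A Groebner basis of the Jacobian ideal J(f) in C{p,q} is {19683*p^2/4 + 6561*p*q/2 + q^4 + 27*q^3/4 + 2187*q^2/4, p^3 + 135*p^2/4 + 45*p*q/2 + q^3/12 + 15*q^2/4, p^2*q - 243*p^2/4 - 81*p*q/2 - 7*q^3/36 - 27*q^2/4, 81*p^2 + p*q^2 + 54*p*q + 4*q^3/9 + 9*q^2}; counting standard monomials gives mu = 7. Corank 2; j^3 = 2*(3*p + q)^3 is a perfect cube, so E-series; the 4-jet and mu = 7 give E_7.

E7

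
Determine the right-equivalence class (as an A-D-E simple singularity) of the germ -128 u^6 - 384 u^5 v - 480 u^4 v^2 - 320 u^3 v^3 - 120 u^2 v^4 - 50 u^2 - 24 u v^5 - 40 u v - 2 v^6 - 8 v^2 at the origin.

The Hessian of f at 0 is [[-100, -40], [-40, -16]] with rank 1, so corank 1. A Groebner basis of the Jacobian ideal J(f) in C{u,v} is {v^5, u + 2*v/5}; counting standard monomials gives mu = 5. Corank 1: A-series; mu = 5 gives A_5.

A_5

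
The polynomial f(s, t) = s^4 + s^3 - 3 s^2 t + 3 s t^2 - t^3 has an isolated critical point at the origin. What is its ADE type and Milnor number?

The Hessian of f at 0 has rank 0. Corank 2; j^3 = (s - t)^3 is a perfect cube, so E-series; the 4-jet and mu = 6 give E_6.

Type E_6, Milnor number mu = 6.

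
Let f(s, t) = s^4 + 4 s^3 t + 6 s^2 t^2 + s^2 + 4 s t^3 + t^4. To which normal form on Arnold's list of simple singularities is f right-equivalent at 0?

A_3

The Hessian of f at 0 is [[2, 0], [0, 0]] with rank 1, so corank 1. A Groebner basis of the Jacobian ideal J(f) in C{s,t} is {t^3, s}; counting standard monomials gives mu = 3. Corank 1: A-series; mu = 3 gives A_3.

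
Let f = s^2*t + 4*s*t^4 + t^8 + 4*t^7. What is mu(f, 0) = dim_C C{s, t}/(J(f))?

The Hessian of f at 0 has rank 0. Corank 2; j^3 = s^2*t has shape L^2 M (L != M), so D-series; mu = 9 gives D_9.

9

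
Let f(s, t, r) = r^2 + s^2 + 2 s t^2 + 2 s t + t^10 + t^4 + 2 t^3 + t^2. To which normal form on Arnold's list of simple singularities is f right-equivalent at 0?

A_9

The Hessian of f at 0 has rank 2. Corank 1: A-series; mu = 9 gives A_9.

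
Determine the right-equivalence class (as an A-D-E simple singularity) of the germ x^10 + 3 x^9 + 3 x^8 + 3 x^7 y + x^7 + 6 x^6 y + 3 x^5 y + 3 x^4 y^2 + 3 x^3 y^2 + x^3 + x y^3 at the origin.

The Hessian of f at 0 is [[0, 0], [0, 0]] with rank 0, so corank 2. A Groebner basis of the Jacobian ideal J(f) in C{x,y} is {x^3, x*y^2, 3*x^2 + y^3}; counting standard monomials gives mu = 7. Corank 2; j^3 = x^3 is a perfect cube, so E-series; the 4-jet and mu = 7 give E_7.

E_7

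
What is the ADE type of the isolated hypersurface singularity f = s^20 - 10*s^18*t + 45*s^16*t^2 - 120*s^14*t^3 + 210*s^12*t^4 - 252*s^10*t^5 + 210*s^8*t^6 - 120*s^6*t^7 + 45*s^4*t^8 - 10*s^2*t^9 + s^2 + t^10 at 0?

A_9

The Hessian of f at 0 has rank 1. Corank 1: A-series; mu = 9 gives A_9.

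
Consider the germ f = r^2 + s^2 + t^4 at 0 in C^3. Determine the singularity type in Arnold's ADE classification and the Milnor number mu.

Type A_{3}, Milnor number mu = 3.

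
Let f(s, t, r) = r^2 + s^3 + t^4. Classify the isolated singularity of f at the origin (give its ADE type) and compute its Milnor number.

The Hessian of f at 0 is [[0, 0, 0], [0, 0, 0], [0, 0, 2]] with rank 1, so corank 2. A Groebner basis of the Jacobian ideal J(f) in C{s,t,r} is {t^3, s^2, r}; counting standard monomials gives mu = 6. Corank 2; j^3 = s^3 is a perfect cube, so E-series; the 4-jet and mu = 6 give E_6.

Type E_6, Milnor number mu = 6.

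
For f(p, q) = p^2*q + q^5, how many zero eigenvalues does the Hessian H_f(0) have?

Hessian at 0 has rank 0.

2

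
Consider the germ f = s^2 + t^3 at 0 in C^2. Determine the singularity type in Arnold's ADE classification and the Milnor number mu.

The Hessian of f at 0 is [[2, 0], [0, 0]] with rank 1, so corank 1. A Groebner basis of the Jacobian ideal J(f) in C{s,t} is {t^2, s}; counting standard monomials gives mu = 2. Corank 1: A-series; mu = 2 gives A_2.

Type A_{2}, Milnor number mu = 2.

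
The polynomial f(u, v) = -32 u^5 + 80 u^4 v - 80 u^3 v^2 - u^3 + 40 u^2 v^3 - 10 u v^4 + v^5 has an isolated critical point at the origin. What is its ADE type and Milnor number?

Type E_8, Milnor number mu = 8.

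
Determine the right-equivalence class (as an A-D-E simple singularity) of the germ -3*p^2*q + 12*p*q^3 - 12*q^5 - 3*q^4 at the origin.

D_{5}

The Hessian of f at 0 is [[0, 0], [0, 0]] with rank 0, so corank 2. A Groebner basis of the Jacobian ideal J(f) in C{p,q} is {p*q^2, -p*q/2 + q^3, p^2 + 2*p*q}; counting standard monomials gives mu = 5. Corank 2; j^3 = -3*p^2*q has shape L^2 M (L != M), so D-series; mu = 5 gives D_5.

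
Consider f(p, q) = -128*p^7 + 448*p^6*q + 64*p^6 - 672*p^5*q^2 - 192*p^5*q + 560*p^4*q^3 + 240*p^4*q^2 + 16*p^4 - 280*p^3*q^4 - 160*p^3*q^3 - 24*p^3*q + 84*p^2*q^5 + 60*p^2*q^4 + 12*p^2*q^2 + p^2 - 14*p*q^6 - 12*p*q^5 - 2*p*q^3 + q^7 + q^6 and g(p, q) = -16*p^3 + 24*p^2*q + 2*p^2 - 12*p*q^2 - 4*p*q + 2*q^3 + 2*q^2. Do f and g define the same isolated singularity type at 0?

The Hessian of f at 0 is [[2, 0], [0, 0]] with rank 1, so corank 1. A Groebner basis of the Jacobian ideal J(f) in C{p,q} is {-p*q + q^4, p*q^2 + p/6 - q^3/6, p^2}; counting standard monomials gives mu = 6. Corank 1: A-series; mu = 6 gives A_6. The Hessian of g at 0 is [[4, -4], [-4, 4]] with rank 1, so corank 1. A Groebner basis of the Jacobian ideal J(g) in C{p,q} is {q^2, p - q}; counting standard monomials gives mu = 2. Corank 1: A-series; mu = 2 gives A_2. f is A_6 but g is A_2, hence not right-equivalent.

No.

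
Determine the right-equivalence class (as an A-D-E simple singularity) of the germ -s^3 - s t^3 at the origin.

E_7

The Hessian of f at 0 has rank 0. Corank 2; j^3 = -s^3 is a perfect cube, so E-series; the 4-jet and mu = 7 give E_7.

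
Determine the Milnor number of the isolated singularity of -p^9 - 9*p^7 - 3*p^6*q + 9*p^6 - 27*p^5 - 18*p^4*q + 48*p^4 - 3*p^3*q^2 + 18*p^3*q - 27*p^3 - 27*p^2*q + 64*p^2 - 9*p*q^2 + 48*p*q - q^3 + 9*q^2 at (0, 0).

2

The Hessian of f at 0 is [[128, 48], [48, 18]] with rank 1, so corank 1. A Groebner basis of the Jacobian ideal J(f) in C{p,q} is {q^2, p + 3*q/8}; counting standard monomials gives mu = 2. Corank 1: A-series; mu = 2 gives A_2.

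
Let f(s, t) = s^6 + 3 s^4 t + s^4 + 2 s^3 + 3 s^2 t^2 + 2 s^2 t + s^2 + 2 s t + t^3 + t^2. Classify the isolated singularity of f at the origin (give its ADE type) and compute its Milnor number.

Type A_2, Milnor number mu = 2.

The Hessian of f at 0 is [[2, 2], [2, 2]] with rank 1, so corank 1. A Groebner basis of the Jacobian ideal J(f) in C{s,t} is {t^2, s + t}; counting standard monomials gives mu = 2. Corank 1: A-series; mu = 2 gives A_2.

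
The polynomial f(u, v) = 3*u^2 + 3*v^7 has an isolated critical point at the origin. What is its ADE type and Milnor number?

Type A_{6}, Milnor number mu = 6.

The Hessian of f at 0 is [[6, 0], [0, 0]] with rank 1, so corank 1. A Groebner basis of the Jacobian ideal J(f) in C{u,v} is {v^6, u}; counting standard monomials gives mu = 6. Corank 1: A-series; mu = 6 gives A_6.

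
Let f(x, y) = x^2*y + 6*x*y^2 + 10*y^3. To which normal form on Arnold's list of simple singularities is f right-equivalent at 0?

The Hessian of f at 0 is [[0, 0], [0, 0]] with rank 0, so corank 2. A Groebner basis of the Jacobian ideal J(f) in C{x,y} is {y^3, x^2 - 6*y^2, x*y + 3*y^2}; counting standard monomials gives mu = 4. Corank 2; j^3 = y*(x^2 + 6*x*y + 10*y^2) splits into three distinct lines over C (the quadratic factor has nonzero discriminant), so D_4.

D_{4}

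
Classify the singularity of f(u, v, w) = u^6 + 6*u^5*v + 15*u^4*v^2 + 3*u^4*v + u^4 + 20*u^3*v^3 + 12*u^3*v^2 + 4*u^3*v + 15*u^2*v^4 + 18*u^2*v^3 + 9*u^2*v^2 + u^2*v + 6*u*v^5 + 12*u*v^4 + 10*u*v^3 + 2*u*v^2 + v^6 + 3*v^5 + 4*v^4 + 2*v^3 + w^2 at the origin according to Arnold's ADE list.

D_4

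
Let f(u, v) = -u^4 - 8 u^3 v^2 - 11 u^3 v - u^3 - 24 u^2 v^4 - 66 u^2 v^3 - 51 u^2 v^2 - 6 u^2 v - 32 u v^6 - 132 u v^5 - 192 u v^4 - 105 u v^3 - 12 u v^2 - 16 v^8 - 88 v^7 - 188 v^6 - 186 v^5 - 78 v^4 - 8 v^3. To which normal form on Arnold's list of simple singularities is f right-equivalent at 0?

E_{7}

The Hessian of f at 0 is [[0, 0], [0, 0]] with rank 0, so corank 2. A Groebner basis of the Jacobian ideal J(f) in C{u,v} is {-u^2 - 4*u*v + v^4 - v^3/3 - 4*v^2, u^3 + 14*u^2 + 56*u*v + 38*v^3/3 + 56*v^2, u^2*v - 5*u^2 - 20*u*v - 17*v^3/3 - 20*v^2, 4*u^2/3 + u*v^2 + 16*u*v/3 + 22*v^3/9 + 16*v^2/3}; counting standard monomials gives mu = 7. Corank 2; j^3 = -(u + 2*v)^3 is a perfect cube, so E-series; the 4-jet and mu = 7 give E_7.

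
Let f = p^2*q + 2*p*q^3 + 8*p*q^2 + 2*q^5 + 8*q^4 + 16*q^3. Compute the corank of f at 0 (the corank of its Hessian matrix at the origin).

Hessian at 0 has rank 0.

2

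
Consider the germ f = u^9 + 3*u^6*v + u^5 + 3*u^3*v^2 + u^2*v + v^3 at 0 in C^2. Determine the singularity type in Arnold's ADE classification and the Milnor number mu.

Type D_4, Milnor number mu = 4.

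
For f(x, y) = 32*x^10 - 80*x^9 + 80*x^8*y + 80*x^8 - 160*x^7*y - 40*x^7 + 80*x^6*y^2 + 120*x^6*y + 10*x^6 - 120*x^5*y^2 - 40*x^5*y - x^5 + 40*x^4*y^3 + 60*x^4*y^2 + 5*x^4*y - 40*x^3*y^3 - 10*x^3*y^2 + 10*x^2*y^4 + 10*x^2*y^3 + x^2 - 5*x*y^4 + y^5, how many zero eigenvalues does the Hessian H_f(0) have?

Hessian at 0 has rank 1.

1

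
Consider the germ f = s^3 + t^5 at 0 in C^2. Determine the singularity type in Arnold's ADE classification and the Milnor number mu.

The Hessian of f at 0 has rank 0. Corank 2; j^3 = s^3 is a perfect cube, so E-series; the 5-jet and mu = 8 give E_8.

Type E_{8}, Milnor number mu = 8.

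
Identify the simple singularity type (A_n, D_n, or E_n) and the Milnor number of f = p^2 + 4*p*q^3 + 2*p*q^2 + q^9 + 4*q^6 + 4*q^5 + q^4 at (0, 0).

The Hessian of f at 0 has rank 1. Corank 1: A-series; mu = 8 gives A_8.

Type A_8, Milnor number mu = 8.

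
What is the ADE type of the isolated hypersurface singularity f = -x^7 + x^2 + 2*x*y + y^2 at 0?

A6

The Hessian of f at 0 is [[2, 2], [2, 2]] with rank 1, so corank 1. A Groebner basis of the Jacobian ideal J(f) in C{x,y} is {y^6, x + y}; counting standard monomials gives mu = 6. Corank 1: A-series; mu = 6 gives A_6.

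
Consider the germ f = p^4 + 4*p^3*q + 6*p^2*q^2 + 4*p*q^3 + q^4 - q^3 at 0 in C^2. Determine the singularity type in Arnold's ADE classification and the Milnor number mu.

Type E6, Milnor number mu = 6.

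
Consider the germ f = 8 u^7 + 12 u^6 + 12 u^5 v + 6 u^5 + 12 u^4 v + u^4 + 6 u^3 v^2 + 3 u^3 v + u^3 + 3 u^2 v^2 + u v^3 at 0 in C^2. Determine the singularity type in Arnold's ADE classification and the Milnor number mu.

The Hessian of f at 0 is [[0, 0], [0, 0]] with rank 0, so corank 2. A Groebner basis of the Jacobian ideal J(f) in C{u,v} is {3*u^2 + v^4 + v^3, u^3, u^2*v - u^2 - v^3/3, 2*u^2 + u*v^2 + 2*v^3/3}; counting standard monomials gives mu = 7. Corank 2; j^3 = u^3 is a perfect cube, so E-series; the 4-jet and mu = 7 give E_7.

Type E_{7}, Milnor number mu = 7.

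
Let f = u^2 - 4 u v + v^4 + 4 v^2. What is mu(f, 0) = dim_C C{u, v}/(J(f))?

The Hessian of f at 0 has rank 1. Corank 1: A-series; mu = 3 gives A_3.

3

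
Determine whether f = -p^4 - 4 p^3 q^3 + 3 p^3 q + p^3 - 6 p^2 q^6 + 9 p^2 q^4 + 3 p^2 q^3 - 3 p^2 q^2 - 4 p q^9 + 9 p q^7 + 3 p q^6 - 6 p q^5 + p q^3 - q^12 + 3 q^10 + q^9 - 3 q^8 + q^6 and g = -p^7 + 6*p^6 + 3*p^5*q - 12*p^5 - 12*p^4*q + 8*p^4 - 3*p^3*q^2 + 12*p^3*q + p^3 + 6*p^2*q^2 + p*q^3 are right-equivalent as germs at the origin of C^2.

Yes.

The Hessian of f at 0 has rank 0. Corank 2; j^3 = p^3 is a perfect cube, so E-series; the 4-jet and mu = 7 give E_7. The Hessian of g at 0 has rank 0. Corank 2; j^3 = p^3 is a perfect cube, so E-series; the 4-jet and mu = 7 give E_7. Both have type E_7, hence right-equivalent.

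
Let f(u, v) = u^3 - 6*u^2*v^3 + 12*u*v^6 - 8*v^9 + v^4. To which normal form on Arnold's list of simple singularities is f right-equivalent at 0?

The Hessian of f at 0 has rank 0. Corank 2; j^3 = u^3 is a perfect cube, so E-series; the 4-jet and mu = 6 give E_6.

E_6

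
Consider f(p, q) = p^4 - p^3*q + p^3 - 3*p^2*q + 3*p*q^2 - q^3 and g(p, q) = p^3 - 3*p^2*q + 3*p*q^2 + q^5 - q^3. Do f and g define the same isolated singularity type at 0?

No.

The Hessian of f at 0 has rank 0. Corank 2; j^3 = (p - q)^3 is a perfect cube, so E-series; the 4-jet and mu = 7 give E_7. The Hessian of g at 0 has rank 0. Corank 2; j^3 = (p - q)^3 is a perfect cube, so E-series; the 5-jet and mu = 8 give E_8. f is E_7 but g is E_8, hence not right-equivalent.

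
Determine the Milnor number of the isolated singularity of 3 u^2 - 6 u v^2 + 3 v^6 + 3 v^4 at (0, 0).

5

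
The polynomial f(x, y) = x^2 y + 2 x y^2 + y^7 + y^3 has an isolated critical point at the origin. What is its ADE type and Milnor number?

Type D_8, Milnor number mu = 8.

The Hessian of f at 0 has rank 0. Corank 2; j^3 = y*(x + y)^2 has shape L^2 M (L != M), so D-series; mu = 8 gives D_8.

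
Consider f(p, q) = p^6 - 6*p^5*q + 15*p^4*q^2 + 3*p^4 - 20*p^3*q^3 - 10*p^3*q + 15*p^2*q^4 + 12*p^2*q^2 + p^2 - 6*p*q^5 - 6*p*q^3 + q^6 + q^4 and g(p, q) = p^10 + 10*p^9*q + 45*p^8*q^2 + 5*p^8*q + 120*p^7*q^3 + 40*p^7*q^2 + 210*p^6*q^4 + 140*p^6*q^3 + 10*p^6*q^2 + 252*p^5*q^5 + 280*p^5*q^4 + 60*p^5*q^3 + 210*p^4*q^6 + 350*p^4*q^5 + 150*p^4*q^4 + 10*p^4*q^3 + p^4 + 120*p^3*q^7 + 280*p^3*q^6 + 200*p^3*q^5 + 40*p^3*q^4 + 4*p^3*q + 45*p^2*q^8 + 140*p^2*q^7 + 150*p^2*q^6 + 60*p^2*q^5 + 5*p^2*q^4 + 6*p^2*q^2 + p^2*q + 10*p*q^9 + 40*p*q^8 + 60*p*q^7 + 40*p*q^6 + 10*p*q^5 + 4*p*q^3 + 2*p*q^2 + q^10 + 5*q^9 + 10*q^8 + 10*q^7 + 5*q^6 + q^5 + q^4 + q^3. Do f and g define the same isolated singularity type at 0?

No.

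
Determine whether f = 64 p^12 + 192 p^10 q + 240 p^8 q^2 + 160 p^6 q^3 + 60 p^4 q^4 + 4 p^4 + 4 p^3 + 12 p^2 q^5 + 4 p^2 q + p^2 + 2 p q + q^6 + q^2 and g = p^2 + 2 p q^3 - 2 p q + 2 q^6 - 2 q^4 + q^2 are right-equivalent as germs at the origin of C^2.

The Hessian of f at 0 has rank 1. Corank 1: A-series; mu = 5 gives A_5. The Hessian of g at 0 has rank 1. Corank 1: A-series; mu = 5 gives A_5. Both have type A_5, hence right-equivalent.

Yes.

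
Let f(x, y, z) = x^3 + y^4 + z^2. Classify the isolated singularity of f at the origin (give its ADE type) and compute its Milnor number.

The Hessian of f at 0 has rank 1. Corank 2; j^3 = x^3 is a perfect cube, so E-series; the 4-jet and mu = 6 give E_6.

Type E_{6}, Milnor number mu = 6.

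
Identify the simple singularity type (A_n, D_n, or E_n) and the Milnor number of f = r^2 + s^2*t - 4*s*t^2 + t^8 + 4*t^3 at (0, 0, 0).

Type D_9, Milnor number mu = 9.

The Hessian of f at 0 has rank 1. Corank 2; j^3 = t*(s - 2*t)^2 has shape L^2 M (L != M), so D-series; mu = 9 gives D_9.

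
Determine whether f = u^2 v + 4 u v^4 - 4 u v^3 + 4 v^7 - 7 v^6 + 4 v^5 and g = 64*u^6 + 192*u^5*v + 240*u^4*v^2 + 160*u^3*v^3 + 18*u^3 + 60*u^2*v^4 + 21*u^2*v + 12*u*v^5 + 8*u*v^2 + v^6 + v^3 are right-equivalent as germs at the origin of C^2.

Yes.

The Hessian of f at 0 is [[0, 0], [0, 0]] with rank 0, so corank 2. A Groebner basis of the Jacobian ideal J(f) in C{u,v} is {u*v/2 + v^4 - v^3, u^3, u^2*v + 2*u^2/7 + 4*u*v/7 - 8*v^3/7, -u^2/7 + u*v^2 + 5*u*v/7 - 10*v^3/7}; counting standard monomials gives mu = 7. Corank 2; j^3 = u^2*v has shape L^2 M (L != M), so D-series; mu = 7 gives D_7. The Hessian of g at 0 is [[0, 0], [0, 0]] with rank 0, so corank 2. A Groebner basis of the Jacobian ideal J(g) in C{u,v} is {-243*u*v/4 + v^5 - 81*v^2/4, u*v^2 + v^3/3, u^2 + 5*u*v/6 + v^2/6}; counting standard monomials gives mu = 7. Corank 2; j^3 = (2*u + v)*(3*u + v)^2 has shape L^2 M (L != M), so D-series; mu = 7 gives D_7. Both have type D_7, hence right-equivalent.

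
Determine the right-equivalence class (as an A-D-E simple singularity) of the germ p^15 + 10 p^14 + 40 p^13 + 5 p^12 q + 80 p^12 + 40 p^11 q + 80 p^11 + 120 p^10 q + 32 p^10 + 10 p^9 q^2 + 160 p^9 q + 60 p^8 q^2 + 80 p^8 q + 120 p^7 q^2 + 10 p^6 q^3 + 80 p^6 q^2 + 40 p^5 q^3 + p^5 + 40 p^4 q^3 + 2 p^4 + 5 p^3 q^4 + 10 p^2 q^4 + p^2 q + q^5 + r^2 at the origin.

The Hessian of f at 0 has rank 1. Corank 2; j^3 = p^2*q has shape L^2 M (L != M), so D-series; mu = 6 gives D_6.

D_6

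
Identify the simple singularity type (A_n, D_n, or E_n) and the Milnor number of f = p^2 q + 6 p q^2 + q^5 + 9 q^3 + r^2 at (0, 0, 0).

Type D_6, Milnor number mu = 6.

The Hessian of f at 0 has rank 1. Corank 2; j^3 = q*(p + 3*q)^2 has shape L^2 M (L != M), so D-series; mu = 6 gives D_6.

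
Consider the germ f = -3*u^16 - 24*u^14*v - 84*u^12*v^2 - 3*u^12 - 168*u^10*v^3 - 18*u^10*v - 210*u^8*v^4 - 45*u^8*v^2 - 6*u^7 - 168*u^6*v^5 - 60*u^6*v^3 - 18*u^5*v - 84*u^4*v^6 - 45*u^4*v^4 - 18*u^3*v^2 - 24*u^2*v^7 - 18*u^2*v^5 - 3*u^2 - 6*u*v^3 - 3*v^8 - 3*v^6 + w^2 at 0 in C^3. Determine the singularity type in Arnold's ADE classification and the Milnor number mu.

The Hessian of f at 0 has rank 2. Corank 1: A-series; mu = 7 gives A_7.

Type A_{7}, Milnor number mu = 7.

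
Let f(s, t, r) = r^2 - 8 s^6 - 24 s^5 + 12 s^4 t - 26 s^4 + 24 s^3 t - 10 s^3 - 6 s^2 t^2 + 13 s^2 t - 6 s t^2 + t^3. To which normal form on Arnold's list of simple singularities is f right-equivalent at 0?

D4

The Hessian of f at 0 is [[0, 0, 0], [0, 0, 0], [0, 0, 2]] with rank 1, so corank 2. A Groebner basis of the Jacobian ideal J(f) in C{s,t,r} is {t^3, s^2 - 3*t^2/11, s*t - 6*t^2/11, r}; counting standard monomials gives mu = 4. Corank 2; j^3 = -(2*s - t)*(5*s^2 - 4*s*t + t^2) splits into three distinct lines over C (the quadratic factor has nonzero discriminant), so D_4.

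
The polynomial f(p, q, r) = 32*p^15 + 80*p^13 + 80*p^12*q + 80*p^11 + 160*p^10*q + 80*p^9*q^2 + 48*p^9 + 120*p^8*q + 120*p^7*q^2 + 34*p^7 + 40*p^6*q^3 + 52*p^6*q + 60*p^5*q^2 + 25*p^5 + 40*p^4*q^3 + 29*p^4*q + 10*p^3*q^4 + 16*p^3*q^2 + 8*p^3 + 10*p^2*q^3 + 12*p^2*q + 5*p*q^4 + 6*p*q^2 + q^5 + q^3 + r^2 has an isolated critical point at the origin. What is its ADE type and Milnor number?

Type E_8, Milnor number mu = 8.

The Hessian of f at 0 has rank 1. Corank 2; j^3 = (2*p + q)^3 is a perfect cube, so E-series; the 5-jet and mu = 8 give E_8.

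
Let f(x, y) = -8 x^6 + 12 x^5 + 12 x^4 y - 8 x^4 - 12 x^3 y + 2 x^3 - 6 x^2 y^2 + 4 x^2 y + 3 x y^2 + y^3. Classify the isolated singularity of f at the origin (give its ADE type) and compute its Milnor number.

Type D_4, Milnor number mu = 4.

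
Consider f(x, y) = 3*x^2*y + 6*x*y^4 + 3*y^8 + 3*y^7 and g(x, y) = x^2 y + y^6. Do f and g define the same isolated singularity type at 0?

No.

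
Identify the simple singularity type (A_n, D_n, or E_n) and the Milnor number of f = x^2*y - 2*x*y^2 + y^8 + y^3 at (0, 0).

Type D9, Milnor number mu = 9.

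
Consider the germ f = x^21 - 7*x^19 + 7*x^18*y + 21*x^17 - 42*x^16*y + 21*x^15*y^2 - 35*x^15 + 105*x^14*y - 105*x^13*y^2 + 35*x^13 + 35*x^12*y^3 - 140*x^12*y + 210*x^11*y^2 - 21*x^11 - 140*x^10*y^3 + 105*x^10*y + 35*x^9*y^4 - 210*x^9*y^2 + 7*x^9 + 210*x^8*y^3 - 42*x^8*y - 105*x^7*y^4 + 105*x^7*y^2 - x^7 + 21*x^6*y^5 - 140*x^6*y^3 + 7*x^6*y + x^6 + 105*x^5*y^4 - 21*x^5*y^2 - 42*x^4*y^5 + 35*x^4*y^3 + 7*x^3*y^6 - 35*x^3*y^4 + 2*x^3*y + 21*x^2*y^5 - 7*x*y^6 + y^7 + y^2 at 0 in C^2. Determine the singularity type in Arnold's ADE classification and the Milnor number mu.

Type A_6, Milnor number mu = 6.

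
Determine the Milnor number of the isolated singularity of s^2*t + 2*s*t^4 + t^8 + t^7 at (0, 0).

9

The Hessian of f at 0 has rank 0. Corank 2; j^3 = s^2*t has shape L^2 M (L != M), so D-series; mu = 9 gives D_9.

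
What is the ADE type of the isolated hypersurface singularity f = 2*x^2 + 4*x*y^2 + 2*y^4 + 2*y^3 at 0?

The Hessian of f at 0 is [[4, 0], [0, 0]] with rank 1, so corank 1. A Groebner basis of the Jacobian ideal J(f) in C{x,y} is {y^2, x}; counting standard monomials gives mu = 2. Corank 1: A-series; mu = 2 gives A_2.

A_2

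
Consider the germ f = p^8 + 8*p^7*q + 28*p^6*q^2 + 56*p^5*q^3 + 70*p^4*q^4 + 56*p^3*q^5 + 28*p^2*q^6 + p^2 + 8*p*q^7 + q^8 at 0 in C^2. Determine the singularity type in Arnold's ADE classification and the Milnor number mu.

Type A_7, Milnor number mu = 7.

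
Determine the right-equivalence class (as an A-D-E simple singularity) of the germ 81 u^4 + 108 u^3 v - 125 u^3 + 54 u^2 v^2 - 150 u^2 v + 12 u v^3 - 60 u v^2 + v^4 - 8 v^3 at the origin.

The Hessian of f at 0 is [[0, 0], [0, 0]] with rank 0, so corank 2. A Groebner basis of the Jacobian ideal J(f) in C{u,v} is {v^4, u*v^2 + 17*v^3/45, u^2 + 4*u*v/5 + 4*v^2/25}; counting standard monomials gives mu = 6. Corank 2; j^3 = -(5*u + 2*v)^3 is a perfect cube, so E-series; the 4-jet and mu = 6 give E_6.

E_6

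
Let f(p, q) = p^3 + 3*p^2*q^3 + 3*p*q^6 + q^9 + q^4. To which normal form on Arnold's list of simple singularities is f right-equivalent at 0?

E_6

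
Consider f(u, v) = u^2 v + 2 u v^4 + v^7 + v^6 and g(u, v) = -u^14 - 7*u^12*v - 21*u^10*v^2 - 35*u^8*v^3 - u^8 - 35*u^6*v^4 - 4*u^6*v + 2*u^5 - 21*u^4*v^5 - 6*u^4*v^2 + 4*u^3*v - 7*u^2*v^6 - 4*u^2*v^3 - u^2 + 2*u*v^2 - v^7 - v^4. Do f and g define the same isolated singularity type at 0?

The Hessian of f at 0 has rank 0. Corank 2; j^3 = u^2*v has shape L^2 M (L != M), so D-series; mu = 7 gives D_7. The Hessian of g at 0 has rank 1. Corank 1: A-series; mu = 6 gives A_6. f is D_7 but g is A_6, hence not right-equivalent.

No.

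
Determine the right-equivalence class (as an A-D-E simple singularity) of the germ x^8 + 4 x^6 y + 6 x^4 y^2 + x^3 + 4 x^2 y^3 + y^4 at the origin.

E_{6}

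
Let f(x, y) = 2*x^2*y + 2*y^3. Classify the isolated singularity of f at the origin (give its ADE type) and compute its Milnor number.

Type D_{4}, Milnor number mu = 4.

The Hessian of f at 0 is [[0, 0], [0, 0]] with rank 0, so corank 2. A Groebner basis of the Jacobian ideal J(f) in C{x,y} is {y^3, x^2 + 3*y^2, x*y}; counting standard monomials gives mu = 4. Corank 2; j^3 = 2*y*(x^2 + y^2) splits into three distinct lines over C (the quadratic factor has nonzero discriminant), so D_4.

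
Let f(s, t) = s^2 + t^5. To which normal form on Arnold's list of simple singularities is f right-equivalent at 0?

The Hessian of f at 0 is [[2, 0], [0, 0]] with rank 1, so corank 1. A Groebner basis of the Jacobian ideal J(f) in C{s,t} is {t^4, s}; counting standard monomials gives mu = 4. Corank 1: A-series; mu = 4 gives A_4.

A_4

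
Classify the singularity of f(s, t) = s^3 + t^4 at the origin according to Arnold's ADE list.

E_{6}

The Hessian of f at 0 is [[0, 0], [0, 0]] with rank 0, so corank 2. A Groebner basis of the Jacobian ideal J(f) in C{s,t} is {t^3, s^2}; counting standard monomials gives mu = 6. Corank 2; j^3 = s^3 is a perfect cube, so E-series; the 4-jet and mu = 6 give E_6.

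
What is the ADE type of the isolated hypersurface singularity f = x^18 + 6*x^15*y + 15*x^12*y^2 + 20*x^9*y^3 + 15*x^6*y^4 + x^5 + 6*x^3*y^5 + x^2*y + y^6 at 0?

D_7

The Hessian of f at 0 has rank 0. Corank 2; j^3 = x^2*y has shape L^2 M (L != M), so D-series; mu = 7 gives D_7.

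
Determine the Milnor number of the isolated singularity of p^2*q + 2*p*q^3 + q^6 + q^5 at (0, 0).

7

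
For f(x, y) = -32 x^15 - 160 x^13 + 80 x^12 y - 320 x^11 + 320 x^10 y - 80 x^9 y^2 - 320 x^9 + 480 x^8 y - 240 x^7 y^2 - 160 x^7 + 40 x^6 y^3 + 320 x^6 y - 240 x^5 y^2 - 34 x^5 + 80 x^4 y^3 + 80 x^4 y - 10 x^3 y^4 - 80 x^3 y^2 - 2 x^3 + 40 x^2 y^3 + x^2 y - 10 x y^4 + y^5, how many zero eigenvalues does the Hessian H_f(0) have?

Hessian at 0 has rank 0.

2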